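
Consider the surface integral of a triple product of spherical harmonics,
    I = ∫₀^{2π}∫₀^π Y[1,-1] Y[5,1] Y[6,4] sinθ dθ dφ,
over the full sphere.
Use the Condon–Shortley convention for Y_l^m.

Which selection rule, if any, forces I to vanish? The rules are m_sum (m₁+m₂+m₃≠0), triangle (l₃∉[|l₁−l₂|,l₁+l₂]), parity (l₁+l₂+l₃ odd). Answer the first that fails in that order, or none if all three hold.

azimuthal sum: -1 + 1 + 4 = 4  ✗
4 ≤ 6 ≤ 6 (triangle on l)
L = 1 + 5 + 6 = 12 (even)

m_sum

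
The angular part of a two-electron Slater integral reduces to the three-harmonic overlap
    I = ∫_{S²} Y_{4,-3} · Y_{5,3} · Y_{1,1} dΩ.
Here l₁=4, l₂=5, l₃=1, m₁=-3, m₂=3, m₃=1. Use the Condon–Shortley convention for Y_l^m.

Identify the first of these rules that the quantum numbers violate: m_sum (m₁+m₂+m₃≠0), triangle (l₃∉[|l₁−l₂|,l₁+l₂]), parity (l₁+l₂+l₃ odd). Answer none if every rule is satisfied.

m_sum

azimuthal sum: -3 + 3 + 1 = 1  ✗
1 ≤ 1 ≤ 9 (triangle on l)
L = 4 + 5 + 1 = 10 (even)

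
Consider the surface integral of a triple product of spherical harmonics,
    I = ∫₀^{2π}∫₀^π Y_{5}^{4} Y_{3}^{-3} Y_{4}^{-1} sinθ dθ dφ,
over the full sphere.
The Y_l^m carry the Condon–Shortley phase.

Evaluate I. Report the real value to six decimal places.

-0.186208

Checks pass: Σm=0; 12 even; l₃=4∈[2,8].
(2·5+1)(2·3+1)(2·4+1) = 693
Δ: 4! 6! 2! / 13! → 1/180180
sum: t=1:−1/576 t=2:+1/144 t=3:−1/576 = 1/288
3j²(5 3 4; 0 0 0) = Δ·Π!·Σ² = 20/1001  (sign +1)
sum: t=0:+1/5760 = 1/5760
3j²(5 3 4; 4 -3 -1) = Δ·Π!·Σ² = 9/286  (sign -1)
combine: 4πI² = 693·20/1001·9/286 = 810/1859
take √, sign -1: I = -0.18620781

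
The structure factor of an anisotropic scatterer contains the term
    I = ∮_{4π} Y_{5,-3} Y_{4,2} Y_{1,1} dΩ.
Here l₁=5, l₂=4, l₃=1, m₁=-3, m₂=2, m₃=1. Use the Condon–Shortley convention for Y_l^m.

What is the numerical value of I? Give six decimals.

-0.259847

m-sum 0 ✓  L=10 even ✓  1≤1≤9 ✓
Π(2lᵢ+1) = 11×9×3 = 297
triangle coeff Δ(5,4,1) = 1/495
Σ_t [4,4]: t=4:+1/576 = 1/576
(3j)²=5/99 [(5 4 1; 0 0 0)], sign=-1
Σ_t [6,6]: t=6:+1/2880 = 1/2880
(3j)²=28/495 [(5 4 1; -3 2 1)], sign=+1
⇒ 4πI² = 28/33
I = (-1)√(28/33/(4π)) = -0.25984664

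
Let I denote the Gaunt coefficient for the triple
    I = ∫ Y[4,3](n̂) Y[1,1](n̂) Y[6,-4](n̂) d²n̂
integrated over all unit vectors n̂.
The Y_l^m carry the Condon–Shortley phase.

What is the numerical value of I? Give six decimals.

0.000000

|4−1|≤6≤4+1 violated ⇒ I = 0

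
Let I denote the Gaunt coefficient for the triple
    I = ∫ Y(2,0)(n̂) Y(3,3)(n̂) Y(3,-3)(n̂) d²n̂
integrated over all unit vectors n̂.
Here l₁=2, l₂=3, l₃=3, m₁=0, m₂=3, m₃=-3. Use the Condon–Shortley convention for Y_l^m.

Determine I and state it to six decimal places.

m-sum 0 ✓  L=8 even ✓  1≤3≤5 ✓
Π(2lᵢ+1) = 5×7×7 = 245
triangle coeff Δ(2,3,3) = 1/3780
Σ_t [0,2]: t=0:+1/24 t=1:−1/4 t=2:+1/24 = -1/6
(3j)²=4/105 [(2 3 3; 0 0 0)], sign=+1
Σ_t [2,2]: t=2:+1/96 = 1/96
(3j)²=5/84 [(2 3 3; 0 3 -3)], sign=+1
⇒ 4πI² = 5/9
I = (+1)√(5/9/(4π)) = 0.21026104

0.210261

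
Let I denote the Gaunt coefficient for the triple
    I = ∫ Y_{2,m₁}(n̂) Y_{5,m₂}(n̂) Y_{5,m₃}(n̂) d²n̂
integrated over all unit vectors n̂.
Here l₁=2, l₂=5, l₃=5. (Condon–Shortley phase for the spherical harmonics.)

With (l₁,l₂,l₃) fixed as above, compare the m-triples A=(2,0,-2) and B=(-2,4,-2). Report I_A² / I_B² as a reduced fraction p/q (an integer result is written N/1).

Same 2,5,5: normalisation and zero-m 3j drop out of the ratio.
A: Δ: 2! 2! 8! / 13! → 1/38610; sum: t=0:+1/2880 = 1/2880; 3j²(2 5 5; 2 0 -2) = Δ·Π!·Σ² = 14/429  (sign -1)
B: Δ: 2! 2! 8! / 13! → 1/38610; sum: t=2:+1/20160 = 1/20160; 3j²(2 5 5; -2 4 -2) = Δ·Π!·Σ² = 12/715  (sign -1)
I_A²/I_B² = (14/429)/(12/715) = 35/18

35/18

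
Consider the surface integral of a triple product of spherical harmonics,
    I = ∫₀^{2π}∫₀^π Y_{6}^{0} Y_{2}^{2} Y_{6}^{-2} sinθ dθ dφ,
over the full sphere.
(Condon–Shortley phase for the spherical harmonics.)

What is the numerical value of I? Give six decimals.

m-sum 0 ✓  L=14 even ✓  4≤6≤8 ✓
Π(2lᵢ+1) = 13×5×13 = 845
triangle coeff Δ(6,2,6) = 1/90090
Σ_t [0,2]: t=0:+1/69120 t=1:−1/14400 t=2:+1/69120 = -7/172800
(3j)²=14/715 [(6 2 6; 0 0 0)], sign=-1
Σ_t [2,2]: t=2:+1/69120 = 1/69120
(3j)²=4/143 [(6 2 6; 0 2 -2)], sign=+1
⇒ 4πI² = 56/121
I = (-1)√(56/121/(4π)) = -0.19190947

-0.191909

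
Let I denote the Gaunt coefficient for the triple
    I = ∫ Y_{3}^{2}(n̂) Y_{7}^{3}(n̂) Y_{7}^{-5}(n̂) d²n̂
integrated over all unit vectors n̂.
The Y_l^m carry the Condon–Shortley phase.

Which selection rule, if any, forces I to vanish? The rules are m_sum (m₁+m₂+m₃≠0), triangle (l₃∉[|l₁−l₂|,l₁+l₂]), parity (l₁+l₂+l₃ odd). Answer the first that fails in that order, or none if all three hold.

parity

azimuthal sum: 2 + 3 − 5 = 0  ✓
4 ≤ 7 ≤ 10 (triangle on l)  ✓
L = 3 + 7 + 7 = 17 (odd)  ✗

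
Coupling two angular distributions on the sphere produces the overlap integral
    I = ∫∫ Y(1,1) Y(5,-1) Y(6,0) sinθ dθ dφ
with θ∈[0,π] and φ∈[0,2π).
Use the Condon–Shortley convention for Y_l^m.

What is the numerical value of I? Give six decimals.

0.158246

m-sum 0 ✓  L=12 even ✓  4≤6≤6 ✓
Π(2lᵢ+1) = 3×11×13 = 429
triangle coeff Δ(1,5,6) = 1/858
Σ_t [0,0]: t=0:+1/14400 = 1/14400
(3j)²=6/143 [(1 5 6; 0 0 0)], sign=+1
Σ_t [0,0]: t=0:+1/34560 = 1/34560
(3j)²=5/286 [(1 5 6; 1 -1 0)], sign=+1
⇒ 4πI² = 45/143
I = (+1)√(45/143/(4π)) = 0.15824621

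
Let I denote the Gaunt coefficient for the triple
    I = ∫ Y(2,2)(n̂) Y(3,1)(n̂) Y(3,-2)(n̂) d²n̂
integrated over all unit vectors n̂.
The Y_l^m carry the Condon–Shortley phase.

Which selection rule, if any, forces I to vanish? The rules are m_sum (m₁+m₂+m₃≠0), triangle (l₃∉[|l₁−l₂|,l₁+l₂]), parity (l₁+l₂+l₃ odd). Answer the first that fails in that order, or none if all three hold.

azimuthal sum: 2 + 1 − 2 = 1  ✗
1 ≤ 3 ≤ 5 (triangle on l)
L = 2 + 3 + 3 = 8 (even)

m_sum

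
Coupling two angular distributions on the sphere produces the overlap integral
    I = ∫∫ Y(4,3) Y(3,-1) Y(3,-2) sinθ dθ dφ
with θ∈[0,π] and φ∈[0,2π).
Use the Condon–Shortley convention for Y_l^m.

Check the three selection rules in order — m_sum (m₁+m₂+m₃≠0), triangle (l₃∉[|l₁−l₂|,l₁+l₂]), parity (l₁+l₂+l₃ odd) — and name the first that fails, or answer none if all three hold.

Σmᵢ = 0  ✓
l₃∈[|l₁−l₂|,l₁+l₂]=[1,7], have l₃=3  ✓
Σlᵢ = 10 ⇒ even  ✓

none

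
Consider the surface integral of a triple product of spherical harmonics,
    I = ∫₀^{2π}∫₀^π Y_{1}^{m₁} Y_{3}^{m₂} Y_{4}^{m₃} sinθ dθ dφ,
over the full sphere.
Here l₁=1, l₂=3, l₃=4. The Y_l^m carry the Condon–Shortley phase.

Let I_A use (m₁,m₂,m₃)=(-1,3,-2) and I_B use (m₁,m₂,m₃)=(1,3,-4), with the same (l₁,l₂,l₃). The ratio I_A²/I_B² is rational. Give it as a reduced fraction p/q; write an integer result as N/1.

Shared (l₁,l₂,l₃)=(1,3,4): N and (l;000)² cancel in I_A²/I_B².
A: Δ = 0!·2!·6!/9! = 1/252; Racah Σ t=0..0: t=0:+1/1440 = 1/1440; ⇒ 3j(1 3 4; -1 3 -2)² = 1/252, sgn +1
B: Δ = 0!·2!·6!/9! = 1/252; Racah Σ t=0..0: t=0:+1/1440 = 1/1440; ⇒ 3j(1 3 4; 1 3 -4)² = 1/9, sgn +1
I_A²/I_B² = (1/252)/(1/9) = 1/28

1/28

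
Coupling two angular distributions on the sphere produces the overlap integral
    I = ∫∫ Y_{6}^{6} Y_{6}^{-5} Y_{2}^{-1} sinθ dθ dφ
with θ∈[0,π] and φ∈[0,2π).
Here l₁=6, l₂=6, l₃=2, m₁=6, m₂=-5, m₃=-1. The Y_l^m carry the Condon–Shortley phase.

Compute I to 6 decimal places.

Rules hold: Σm=0, L=14 even, 0≤2≤12.
N = 13·13·5 = 845
Δ = 10!·2!·2!/15! = 1/90090
Racah Σ t=4..6: t=4:+1/69120 t=5:−1/14400 t=6:+1/69120 = -7/172800
⇒ 3j(6 6 2; 0 0 0)² = 14/715, sgn -1
Racah Σ t=0..0: t=0:+1/7257600 = 1/7257600
⇒ 3j(6 6 2; 6 -5 -1)² = 11/455, sgn -1
4πI² = N·(3j₀)²·(3jₘ)² = 2/5
I = +1·√(0.4/4π) = 0.17841241

0.178412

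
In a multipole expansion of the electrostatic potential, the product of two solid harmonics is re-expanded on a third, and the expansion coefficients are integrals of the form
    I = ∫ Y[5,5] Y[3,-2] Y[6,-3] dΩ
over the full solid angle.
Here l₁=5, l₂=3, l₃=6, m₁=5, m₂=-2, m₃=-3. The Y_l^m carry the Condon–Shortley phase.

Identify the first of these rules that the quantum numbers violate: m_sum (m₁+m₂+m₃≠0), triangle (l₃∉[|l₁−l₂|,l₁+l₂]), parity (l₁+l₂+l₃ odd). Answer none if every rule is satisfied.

m₁+m₂+m₃ = 5 − 2 − 3 = 0  ✓
triangle: |5−3|=2 ≤ l₃=6 ≤ 5+3=8  ✓
parity: l₁+l₂+l₃ = 14 is even  ✓

none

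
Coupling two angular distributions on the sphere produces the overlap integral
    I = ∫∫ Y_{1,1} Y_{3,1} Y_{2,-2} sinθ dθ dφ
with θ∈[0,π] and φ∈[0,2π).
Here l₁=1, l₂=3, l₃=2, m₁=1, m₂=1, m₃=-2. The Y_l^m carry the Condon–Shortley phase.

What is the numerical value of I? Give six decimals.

-0.082589

Checks pass: Σm=0; 6 even; l₃=2∈[2,4].
(2·1+1)(2·3+1)(2·2+1) = 105
Δ: 2! 0! 4! / 7! → 1/105
sum: t=1:−1/4 = -1/4
3j²(1 3 2; 0 0 0) = Δ·Π!·Σ² = 3/35  (sign -1)
sum: t=0:+1/48 = 1/48
3j²(1 3 2; 1 1 -2) = Δ·Π!·Σ² = 1/105  (sign +1)
combine: 4πI² = 105·3/35·1/105 = 3/35
take √, sign -1: I = -0.08258890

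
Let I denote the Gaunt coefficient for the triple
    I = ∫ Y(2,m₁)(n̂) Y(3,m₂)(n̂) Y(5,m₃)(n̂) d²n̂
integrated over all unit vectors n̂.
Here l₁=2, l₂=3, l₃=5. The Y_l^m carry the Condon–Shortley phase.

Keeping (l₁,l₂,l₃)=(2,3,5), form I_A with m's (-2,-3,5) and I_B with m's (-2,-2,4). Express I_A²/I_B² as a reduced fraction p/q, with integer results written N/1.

5/3

l's match ⇒ only the (l;m) 3-j factors differ between A and B.
A: triangle coeff Δ(2,3,5) = 1/2310; Σ_t [0,0]: t=0:+1/17280 = 1/17280; (3j)²=1/11 [(2 3 5; -2 -3 5)], sign=+1
B: triangle coeff Δ(2,3,5) = 1/2310; Σ_t [0,0]: t=0:+1/2880 = 1/2880; (3j)²=3/55 [(2 3 5; -2 -2 4)], sign=-1
I_A²/I_B² = (1/11)/(3/55) = 5/3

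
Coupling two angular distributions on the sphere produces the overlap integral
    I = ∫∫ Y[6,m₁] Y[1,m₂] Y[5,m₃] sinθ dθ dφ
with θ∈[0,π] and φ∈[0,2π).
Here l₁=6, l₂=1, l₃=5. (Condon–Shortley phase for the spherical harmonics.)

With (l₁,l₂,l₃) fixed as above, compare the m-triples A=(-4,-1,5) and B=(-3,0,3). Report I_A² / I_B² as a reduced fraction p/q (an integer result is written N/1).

Shared (l₁,l₂,l₃)=(6,1,5): N and (l;000)² cancel in I_A²/I_B².
A: Δ = 2!·10!·0!/13! = 1/858; Racah Σ t=0..0: t=0:+1/7257600 = 1/7257600; ⇒ 3j(6 1 5; -4 -1 5)² = 1/858, sgn +1
B: Δ = 2!·10!·0!/13! = 1/858; Racah Σ t=1..1: t=1:−1/80640 = -1/80640; ⇒ 3j(6 1 5; -3 0 3)² = 9/286, sgn -1
I_A²/I_B² = (1/858)/(9/286) = 1/27

1/27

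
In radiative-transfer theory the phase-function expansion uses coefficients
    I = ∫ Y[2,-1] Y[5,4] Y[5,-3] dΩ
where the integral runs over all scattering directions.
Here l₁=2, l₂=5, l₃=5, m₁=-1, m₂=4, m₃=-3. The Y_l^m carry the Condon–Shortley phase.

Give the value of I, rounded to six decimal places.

0.196098

m-sum 0 ✓  L=12 even ✓  3≤5≤7 ✓
Π(2lᵢ+1) = 5×11×11 = 605
triangle coeff Δ(2,5,5) = 1/38610
Σ_t [0,2]: t=0:+1/2880 t=1:−1/576 t=2:+1/2880 = -1/960
(3j)²=10/429 [(2 5 5; 0 0 0)], sign=+1
Σ_t [1,2]: t=1:−1/80640 t=2:+1/10080 = 1/11520
(3j)²=49/1430 [(2 5 5; -1 4 -3)], sign=+1
⇒ 4πI² = 245/507
I = (+1)√(245/507/(4π)) = 0.19609844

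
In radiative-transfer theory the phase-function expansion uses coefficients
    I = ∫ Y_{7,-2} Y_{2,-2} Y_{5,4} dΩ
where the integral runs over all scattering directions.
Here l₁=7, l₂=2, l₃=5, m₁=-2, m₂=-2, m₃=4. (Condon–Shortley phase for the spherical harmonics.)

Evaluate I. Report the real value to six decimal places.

m-sum 0 ✓  L=14 even ✓  5≤5≤9 ✓
Π(2lᵢ+1) = 15×5×11 = 825
triangle coeff Δ(7,2,5) = 1/15015
Σ_t [2,2]: t=2:+1/57600 = 1/57600
(3j)²=21/715 [(7 2 5; 0 0 0)], sign=-1
Σ_t [0,0]: t=0:+1/8709120 = 1/8709120
(3j)²=1/3003 [(7 2 5; -2 -2 4)], sign=-1
⇒ 4πI² = 15/1859
I = (+1)√(15/1859/(4π)) = 0.02533967

0.025340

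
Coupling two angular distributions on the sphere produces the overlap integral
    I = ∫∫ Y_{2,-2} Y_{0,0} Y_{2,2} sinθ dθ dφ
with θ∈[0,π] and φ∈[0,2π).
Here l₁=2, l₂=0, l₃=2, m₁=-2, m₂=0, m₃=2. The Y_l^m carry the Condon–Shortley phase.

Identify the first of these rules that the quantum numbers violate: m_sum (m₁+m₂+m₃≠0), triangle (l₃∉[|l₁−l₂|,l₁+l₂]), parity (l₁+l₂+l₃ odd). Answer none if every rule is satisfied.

none

m₁+m₂+m₃ = -2 + 0 + 2 = 0  ✓
triangle: |2−0|=2 ≤ l₃=2 ≤ 2+0=2  ✓
parity: l₁+l₂+l₃ = 4 is even  ✓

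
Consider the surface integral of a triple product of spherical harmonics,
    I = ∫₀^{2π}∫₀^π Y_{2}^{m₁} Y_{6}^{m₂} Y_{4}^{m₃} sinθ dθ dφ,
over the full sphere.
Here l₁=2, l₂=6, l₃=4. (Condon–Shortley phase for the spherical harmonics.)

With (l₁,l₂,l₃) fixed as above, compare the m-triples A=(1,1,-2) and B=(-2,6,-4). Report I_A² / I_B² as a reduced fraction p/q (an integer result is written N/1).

Shared (l₁,l₂,l₃)=(2,6,4): N and (l;000)² cancel in I_A²/I_B².
A: Δ = 4!·0!·8!/13! = 1/6435; Racah Σ t=1..1: t=1:−1/8640 = -1/8640; ⇒ 3j(2 6 4; 1 1 -2)² = 14/1287, sgn -1
B: Δ = 4!·0!·8!/13! = 1/6435; Racah Σ t=4..4: t=4:+1/967680 = 1/967680; ⇒ 3j(2 6 4; -2 6 -4)² = 1/13, sgn +1
I_A²/I_B² = (14/1287)/(1/13) = 14/99

14/99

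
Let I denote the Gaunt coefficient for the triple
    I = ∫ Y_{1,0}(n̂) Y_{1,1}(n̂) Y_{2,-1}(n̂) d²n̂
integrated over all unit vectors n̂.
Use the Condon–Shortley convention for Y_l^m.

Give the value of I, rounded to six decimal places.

Checks pass: Σm=0; 4 even; l₃=2∈[0,2].
(2·1+1)(2·1+1)(2·2+1) = 45
Δ: 0! 2! 2! / 5! → 1/30
sum: t=0:+1/1 = 1/1
3j²(1 1 2; 0 0 0) = Δ·Π!·Σ² = 2/15  (sign +1)
sum: t=0:+1/2 = 1/2
3j²(1 1 2; 0 1 -1) = Δ·Π!·Σ² = 1/10  (sign -1)
combine: 4πI² = 45·2/15·1/10 = 3/5
take √, sign -1: I = -0.21850969

-0.218510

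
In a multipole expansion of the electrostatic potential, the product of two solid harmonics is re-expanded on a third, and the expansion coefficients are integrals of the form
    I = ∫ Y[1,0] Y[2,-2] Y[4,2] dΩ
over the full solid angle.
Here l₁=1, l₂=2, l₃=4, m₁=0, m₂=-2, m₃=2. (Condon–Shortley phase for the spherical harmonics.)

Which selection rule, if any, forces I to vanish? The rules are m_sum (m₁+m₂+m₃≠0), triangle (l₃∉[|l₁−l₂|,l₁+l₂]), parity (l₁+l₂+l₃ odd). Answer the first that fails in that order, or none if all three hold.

Σmᵢ = 0  ✓
l₃∈[|l₁−l₂|,l₁+l₂]=[1,3], have l₃=4  ✗
Σlᵢ = 7 ⇒ odd

triangle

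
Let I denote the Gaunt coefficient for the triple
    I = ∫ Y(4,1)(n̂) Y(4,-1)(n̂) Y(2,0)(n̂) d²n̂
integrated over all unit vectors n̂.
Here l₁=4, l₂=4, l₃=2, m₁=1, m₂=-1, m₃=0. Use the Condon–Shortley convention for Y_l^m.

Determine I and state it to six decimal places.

-0.139264

m-sum 0 ✓  L=10 even ✓  0≤2≤8 ✓
Π(2lᵢ+1) = 9×9×5 = 405
triangle coeff Δ(4,4,2) = 1/13860
Σ_t [2,4]: t=2:+1/192 t=3:−1/36 t=4:+1/192 = -5/288
(3j)²=20/693 [(4 4 2; 0 0 0)], sign=-1
Σ_t [1,3]: t=1:−1/480 t=2:+1/48 t=3:−1/144 = 17/1440
(3j)²=289/13860 [(4 4 2; 1 -1 0)], sign=+1
⇒ 4πI² = 1445/5929
I = (-1)√(1445/5929/(4π)) = -0.13926381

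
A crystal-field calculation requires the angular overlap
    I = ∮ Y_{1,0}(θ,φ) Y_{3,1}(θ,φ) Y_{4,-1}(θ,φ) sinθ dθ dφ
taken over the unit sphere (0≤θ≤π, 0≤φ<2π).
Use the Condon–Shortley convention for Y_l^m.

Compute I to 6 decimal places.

Rules hold: Σm=0, L=8 even, 2≤4≤4.
N = 3·7·9 = 189
Δ = 0!·2!·6!/9! = 1/252
Racah Σ t=0..0: t=0:+1/36 = 1/36
⇒ 3j(1 3 4; 0 0 0)² = 4/63, sgn +1
Racah Σ t=0..0: t=0:+1/48 = 1/48
⇒ 3j(1 3 4; 0 1 -1)² = 5/84, sgn -1
4πI² = N·(3j₀)²·(3jₘ)² = 5/7
I = -1·√(0.714286/4π) = -0.23841361

-0.238414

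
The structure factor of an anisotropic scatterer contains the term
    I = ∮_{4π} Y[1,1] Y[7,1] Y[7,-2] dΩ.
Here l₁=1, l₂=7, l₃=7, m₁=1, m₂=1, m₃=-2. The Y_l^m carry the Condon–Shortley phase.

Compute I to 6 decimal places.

Σlᵢ=15 odd — θ-integrand is odd under cosθ→−cosθ; I=0

0.000000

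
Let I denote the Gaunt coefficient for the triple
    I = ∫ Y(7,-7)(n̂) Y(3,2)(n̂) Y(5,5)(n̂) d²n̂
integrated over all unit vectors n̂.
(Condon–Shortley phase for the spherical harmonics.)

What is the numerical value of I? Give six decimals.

0.000000

L=15 odd ⇒ parity kills the (l;000) factor ⇒ I = 0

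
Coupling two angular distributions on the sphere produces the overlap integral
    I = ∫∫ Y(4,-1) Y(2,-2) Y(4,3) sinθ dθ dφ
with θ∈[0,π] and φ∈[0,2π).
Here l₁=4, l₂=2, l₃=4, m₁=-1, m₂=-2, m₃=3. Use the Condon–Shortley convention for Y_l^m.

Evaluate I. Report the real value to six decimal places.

Rules hold: Σm=0, L=10 even, 2≤4≤6.
N = 9·5·9 = 405
Δ = 2!·6!·2!/11! = 1/13860
Racah Σ t=0..2: t=0:+1/192 t=1:−1/36 t=2:+1/192 = -5/288
⇒ 3j(4 2 4; 0 0 0)² = 20/693, sgn -1
Racah Σ t=0..0: t=0:+1/480 = 1/480
⇒ 3j(4 2 4; -1 -2 3)² = 3/110, sgn -1
4πI² = N·(3j₀)²·(3jₘ)² = 270/847
I = +1·√(0.318772/4π) = 0.15927046

0.159270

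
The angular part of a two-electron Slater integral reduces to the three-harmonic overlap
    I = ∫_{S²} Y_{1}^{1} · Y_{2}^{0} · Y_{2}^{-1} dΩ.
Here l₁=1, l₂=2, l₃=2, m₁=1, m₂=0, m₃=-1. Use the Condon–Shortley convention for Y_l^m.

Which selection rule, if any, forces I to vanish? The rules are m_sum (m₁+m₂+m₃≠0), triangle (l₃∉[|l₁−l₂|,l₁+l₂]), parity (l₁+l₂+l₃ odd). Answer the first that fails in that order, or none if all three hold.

parity

Σmᵢ = 0  ✓
l₃∈[|l₁−l₂|,l₁+l₂]=[1,3], have l₃=2  ✓
Σlᵢ = 5 ⇒ odd  ✗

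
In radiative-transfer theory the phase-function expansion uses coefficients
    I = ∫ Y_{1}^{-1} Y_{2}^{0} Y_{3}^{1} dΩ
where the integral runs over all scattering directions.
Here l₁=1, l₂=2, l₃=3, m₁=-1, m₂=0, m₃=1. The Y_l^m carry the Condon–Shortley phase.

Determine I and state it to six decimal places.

Rules hold: Σm=0, L=6 even, 1≤3≤3.
N = 3·5·7 = 105
Δ = 0!·2!·4!/7! = 1/105
Racah Σ t=0..0: t=0:+1/4 = 1/4
⇒ 3j(1 2 3; 0 0 0)² = 3/35, sgn -1
Racah Σ t=0..0: t=0:+1/8 = 1/8
⇒ 3j(1 2 3; -1 0 1)² = 2/35, sgn +1
4πI² = N·(3j₀)²·(3jₘ)² = 18/35
I = -1·√(0.514286/4π) = -0.20230066

-0.202301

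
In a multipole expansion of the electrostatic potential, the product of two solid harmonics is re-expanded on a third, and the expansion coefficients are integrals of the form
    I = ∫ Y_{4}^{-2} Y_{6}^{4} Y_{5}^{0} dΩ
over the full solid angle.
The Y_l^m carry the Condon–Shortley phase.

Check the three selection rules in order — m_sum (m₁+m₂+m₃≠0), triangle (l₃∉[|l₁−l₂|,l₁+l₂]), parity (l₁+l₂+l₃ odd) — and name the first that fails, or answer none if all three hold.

m_sum

m₁+m₂+m₃ = -2 + 4 + 0 = 2  ✗
triangle: |4−6|=2 ≤ l₃=5 ≤ 4+6=10
parity: l₁+l₂+l₃ = 15 is odd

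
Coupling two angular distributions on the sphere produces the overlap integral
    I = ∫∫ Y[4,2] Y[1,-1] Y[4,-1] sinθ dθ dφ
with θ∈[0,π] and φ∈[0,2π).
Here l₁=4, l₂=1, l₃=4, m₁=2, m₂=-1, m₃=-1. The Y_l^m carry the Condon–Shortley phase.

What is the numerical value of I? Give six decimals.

0.000000

L=9 odd ⇒ parity kills the (l;000) factor ⇒ I = 0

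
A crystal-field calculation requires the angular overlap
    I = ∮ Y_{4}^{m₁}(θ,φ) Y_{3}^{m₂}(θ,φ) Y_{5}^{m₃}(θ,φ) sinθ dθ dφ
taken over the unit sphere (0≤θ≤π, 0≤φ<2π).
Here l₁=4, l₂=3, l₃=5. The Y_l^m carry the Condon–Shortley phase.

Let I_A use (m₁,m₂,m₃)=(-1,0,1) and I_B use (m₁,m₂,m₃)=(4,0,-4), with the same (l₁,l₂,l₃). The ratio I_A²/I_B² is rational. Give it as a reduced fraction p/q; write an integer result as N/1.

Shared (l₁,l₂,l₃)=(4,3,5): N and (l;000)² cancel in I_A²/I_B².
A: Δ = 2!·6!·4!/13! = 1/180180; Racah Σ t=0..2: t=0:+1/1440 t=1:−1/192 t=2:+1/432 = -19/8640; ⇒ 3j(4 3 5; -1 0 1)² = 361/30030, sgn -1
B: Δ = 2!·6!·4!/13! = 1/180180; Racah Σ t=0..0: t=0:+1/8640 = 1/8640; ⇒ 3j(4 3 5; 4 0 -4)² = 28/715, sgn -1
I_A²/I_B² = (361/30030)/(28/715) = 361/1176

361/1176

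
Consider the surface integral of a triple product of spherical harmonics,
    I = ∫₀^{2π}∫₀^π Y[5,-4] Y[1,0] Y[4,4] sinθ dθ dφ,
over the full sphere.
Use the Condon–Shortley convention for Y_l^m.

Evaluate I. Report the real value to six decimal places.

0.147319

Rules hold: Σm=0, L=10 even, 4≤4≤6.
N = 11·3·9 = 297
Δ = 2!·8!·0!/11! = 1/495
Racah Σ t=1..1: t=1:−1/576 = -1/576
⇒ 3j(5 1 4; 0 0 0)² = 5/99, sgn -1
Racah Σ t=1..1: t=1:−1/40320 = -1/40320
⇒ 3j(5 1 4; -4 0 4)² = 1/55, sgn -1
4πI² = N·(3j₀)²·(3jₘ)² = 3/11
I = +1·√(0.272727/4π) = 0.14731920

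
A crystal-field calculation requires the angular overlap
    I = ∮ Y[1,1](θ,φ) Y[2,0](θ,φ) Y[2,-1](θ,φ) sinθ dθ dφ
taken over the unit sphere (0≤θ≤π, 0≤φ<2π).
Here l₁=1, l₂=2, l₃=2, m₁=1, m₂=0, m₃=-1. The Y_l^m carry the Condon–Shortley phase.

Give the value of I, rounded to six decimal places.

Σlᵢ=5 odd — θ-integrand is odd under cosθ→−cosθ; I=0

0.000000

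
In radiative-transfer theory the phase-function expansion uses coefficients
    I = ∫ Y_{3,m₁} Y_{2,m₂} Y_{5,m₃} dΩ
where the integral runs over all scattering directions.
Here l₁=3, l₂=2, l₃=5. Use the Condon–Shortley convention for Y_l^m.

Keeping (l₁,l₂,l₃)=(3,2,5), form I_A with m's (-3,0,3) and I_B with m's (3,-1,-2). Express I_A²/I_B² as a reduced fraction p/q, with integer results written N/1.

4/1

Shared (l₁,l₂,l₃)=(3,2,5): N and (l;000)² cancel in I_A²/I_B².
A: Δ = 0!·6!·4!/11! = 1/2310; Racah Σ t=0..0: t=0:+1/2880 = 1/2880; ⇒ 3j(3 2 5; -3 0 3)² = 2/165, sgn +1
B: Δ = 0!·6!·4!/11! = 1/2310; Racah Σ t=0..0: t=0:+1/4320 = 1/4320; ⇒ 3j(3 2 5; 3 -1 -2)² = 1/330, sgn -1
I_A²/I_B² = (2/165)/(1/330) = 4/1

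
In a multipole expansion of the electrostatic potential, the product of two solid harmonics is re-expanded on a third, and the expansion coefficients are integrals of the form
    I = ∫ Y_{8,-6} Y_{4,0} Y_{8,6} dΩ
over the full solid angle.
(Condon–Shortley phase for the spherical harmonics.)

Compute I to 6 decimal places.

-0.133624

m-sum 0 ✓  L=20 even ✓  4≤8≤12 ✓
Π(2lᵢ+1) = 17×9×17 = 2601
triangle coeff Δ(8,4,8) = 1/185175900
Σ_t [0,4]: t=0:+1/557383680 t=1:−1/21772800 t=2:+1/8294400 t=3:−1/21772800 t=4:+1/557383680 = 1/30965760
(3j)²=36/4199 [(8 4 8; 0 0 0)], sign=+1
Σ_t [2,4]: t=2:+1/7664025600 t=3:−1/1437004800 t=4:+1/4180377600 = -1/3065610240
(3j)²=13/1292 [(8 4 8; -6 0 6)], sign=-1
⇒ 4πI² = 81/361
I = (-1)√(81/361/(4π)) = -0.13362385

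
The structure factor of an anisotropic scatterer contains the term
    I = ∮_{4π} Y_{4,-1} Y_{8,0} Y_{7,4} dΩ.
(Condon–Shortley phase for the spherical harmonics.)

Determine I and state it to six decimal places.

0.000000

-1 + 0 + 4 = 3 ≠ 0: azimuthal integral kills it; I = 0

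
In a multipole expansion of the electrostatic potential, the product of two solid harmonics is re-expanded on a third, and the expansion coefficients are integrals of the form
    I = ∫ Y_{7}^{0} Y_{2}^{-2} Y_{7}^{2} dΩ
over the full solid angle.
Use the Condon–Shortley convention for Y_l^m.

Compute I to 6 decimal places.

Rules hold: Σm=0, L=16 even, 5≤7≤9.
N = 15·5·15 = 1125
Δ = 2!·12!·2!/17! = 1/185640
Racah Σ t=0..2: t=0:+1/2419200 t=1:−1/518400 t=2:+1/2419200 = -1/907200
⇒ 3j(7 2 7; 0 0 0)² = 56/3315, sgn +1
Racah Σ t=0..0: t=0:+1/2419200 = 1/2419200
⇒ 3j(7 2 7; 0 -2 2)² = 27/1105, sgn -1
4πI² = N·(3j₀)²·(3jₘ)² = 22680/48841
I = -1·√(0.464364/4π) = -0.19223140

-0.192231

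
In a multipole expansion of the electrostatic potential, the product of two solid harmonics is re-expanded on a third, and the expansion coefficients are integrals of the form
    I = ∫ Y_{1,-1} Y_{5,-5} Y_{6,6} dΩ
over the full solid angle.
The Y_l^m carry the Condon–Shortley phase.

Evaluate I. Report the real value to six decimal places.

0.331940

Rules hold: Σm=0, L=12 even, 4≤6≤6.
N = 3·11·13 = 429
Δ = 0!·2!·10!/13! = 1/858
Racah Σ t=0..0: t=0:+1/14400 = 1/14400
⇒ 3j(1 5 6; 0 0 0)² = 6/143, sgn +1
Racah Σ t=0..0: t=0:+1/7257600 = 1/7257600
⇒ 3j(1 5 6; -1 -5 6)² = 1/13, sgn +1
4πI² = N·(3j₀)²·(3jₘ)² = 18/13
I = +1·√(1.38462/4π) = 0.33194004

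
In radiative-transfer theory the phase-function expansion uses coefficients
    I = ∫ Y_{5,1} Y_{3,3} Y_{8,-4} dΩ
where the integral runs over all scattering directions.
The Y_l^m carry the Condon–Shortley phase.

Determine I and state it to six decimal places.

Checks pass: Σm=0; 16 even; l₃=8∈[2,8].
(2·5+1)(2·3+1)(2·8+1) = 1309
Δ: 0! 10! 6! / 17! → 1/136136
sum: t=0:+1/518400 = 1/518400
3j²(5 3 8; 0 0 0) = Δ·Π!·Σ² = 56/2431  (sign +1)
sum: t=0:+1/12441600 = 1/12441600
3j²(5 3 8; 1 3 -4) = Δ·Π!·Σ² = 3/442  (sign +1)
combine: 4πI² = 1309·56/2431·3/442 = 588/2873
take √, sign +1: I = 0.12761917

0.127619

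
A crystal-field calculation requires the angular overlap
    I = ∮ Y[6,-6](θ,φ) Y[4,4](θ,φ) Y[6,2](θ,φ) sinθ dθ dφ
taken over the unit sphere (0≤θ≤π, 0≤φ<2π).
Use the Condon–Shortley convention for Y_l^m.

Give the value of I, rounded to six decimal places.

Rules hold: Σm=0, L=16 even, 2≤6≤10.
N = 13·9·13 = 1521
Δ = 4!·8!·4!/17! = 1/15315300
Racah Σ t=0..4: t=0:+1/829440 t=1:−1/25920 t=2:+1/9216 t=3:−1/25920 t=4:+1/829440 = 7/207360
⇒ 3j(6 4 6; 0 0 0)² = 28/2431, sgn +1
Racah Σ t=4..4: t=4:+1/23224320 = 1/23224320
⇒ 3j(6 4 6; -6 4 2)² = 1/442, sgn +1
4πI² = N·(3j₀)²·(3jₘ)² = 126/3179
I = +1·√(0.0396351/4π) = 0.05616103

0.056161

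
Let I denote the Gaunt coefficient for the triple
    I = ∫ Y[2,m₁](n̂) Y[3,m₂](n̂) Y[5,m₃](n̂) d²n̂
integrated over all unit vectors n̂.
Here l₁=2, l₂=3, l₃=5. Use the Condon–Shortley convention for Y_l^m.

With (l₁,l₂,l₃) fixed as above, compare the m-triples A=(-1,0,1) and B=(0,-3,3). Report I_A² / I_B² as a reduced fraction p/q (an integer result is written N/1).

20/7

Same 2,3,5: normalisation and zero-m 3j drop out of the ratio.
A: Δ: 0! 4! 6! / 11! → 1/2310; sum: t=0:+1/216 = 1/216; 3j²(2 3 5; -1 0 1) = Δ·Π!·Σ² = 8/231  (sign +1)
B: Δ: 0! 4! 6! / 11! → 1/2310; sum: t=0:+1/2880 = 1/2880; 3j²(2 3 5; 0 -3 3) = Δ·Π!·Σ² = 2/165  (sign +1)
I_A²/I_B² = (8/231)/(2/165) = 20/7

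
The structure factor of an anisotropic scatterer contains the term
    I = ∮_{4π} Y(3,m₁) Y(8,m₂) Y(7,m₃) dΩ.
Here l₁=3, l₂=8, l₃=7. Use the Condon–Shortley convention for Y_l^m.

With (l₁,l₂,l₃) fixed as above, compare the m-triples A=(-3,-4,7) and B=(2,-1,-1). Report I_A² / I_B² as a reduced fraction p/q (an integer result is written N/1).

l's match ⇒ only the (l;m) 3-j factors differ between A and B.
A: triangle coeff Δ(3,8,7) = 1/5290740; Σ_t [4,4]: t=4:+1/22992076800 = 1/22992076800; (3j)²=1/3876 [(3 8 7; -3 -4 7)], sign=+1
B: triangle coeff Δ(3,8,7) = 1/5290740; Σ_t [0,1]: t=0:+1/14515200 t=1:−1/6220800 = -1/10886400; (3j)²=128/12597 [(3 8 7; 2 -1 -1)], sign=-1
I_A²/I_B² = (1/3876)/(128/12597) = 13/512

13/512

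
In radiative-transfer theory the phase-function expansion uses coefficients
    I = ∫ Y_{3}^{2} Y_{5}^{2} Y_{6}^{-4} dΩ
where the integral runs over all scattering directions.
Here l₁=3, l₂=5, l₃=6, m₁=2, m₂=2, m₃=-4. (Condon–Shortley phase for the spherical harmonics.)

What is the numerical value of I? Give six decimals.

m-sum 0 ✓  L=14 even ✓  2≤6≤8 ✓
Π(2lᵢ+1) = 7×11×13 = 1001
triangle coeff Δ(3,5,6) = 1/675675
Σ_t [0,2]: t=0:+1/8640 t=1:−1/2304 t=2:+1/8640 = -7/34560
(3j)²=7/429 [(3 5 6; 0 0 0)], sign=-1
Σ_t [0,1]: t=0:+1/60480 t=1:−1/34560 = -1/80640
(3j)²=6/1001 [(3 5 6; 2 2 -4)], sign=-1
⇒ 4πI² = 14/143
I = (+1)√(14/143/(4π)) = 0.08826552

0.088266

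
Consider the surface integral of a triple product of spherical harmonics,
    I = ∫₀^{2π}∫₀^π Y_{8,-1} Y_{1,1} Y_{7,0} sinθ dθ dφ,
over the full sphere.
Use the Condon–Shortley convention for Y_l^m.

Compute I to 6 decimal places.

-0.183585

Checks pass: Σm=0; 16 even; l₃=7∈[7,9].
(2·8+1)(2·1+1)(2·7+1) = 765
Δ: 2! 14! 0! / 17! → 1/2040
sum: t=1:−1/25401600 = -1/25401600
3j²(8 1 7; 0 0 0) = Δ·Π!·Σ² = 8/255  (sign +1)
sum: t=2:+1/50803200 = 1/50803200
3j²(8 1 7; -1 1 0) = Δ·Π!·Σ² = 3/170  (sign -1)
combine: 4πI² = 765·8/255·3/170 = 36/85
take √, sign -1: I = -0.18358486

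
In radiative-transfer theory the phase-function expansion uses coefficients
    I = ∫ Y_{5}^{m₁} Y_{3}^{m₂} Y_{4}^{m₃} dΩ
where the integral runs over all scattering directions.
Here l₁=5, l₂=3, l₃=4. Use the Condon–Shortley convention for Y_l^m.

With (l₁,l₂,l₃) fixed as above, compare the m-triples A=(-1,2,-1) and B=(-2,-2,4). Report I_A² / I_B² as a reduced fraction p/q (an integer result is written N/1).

l's match ⇒ only the (l;m) 3-j factors differ between A and B.
A: triangle coeff Δ(5,3,4) = 1/180180; Σ_t [3,4]: t=3:−1/432 t=4:+1/1152 = -5/3456; (3j)²=625/36036 [(5 3 4; -1 2 -1)], sign=+1
B: triangle coeff Δ(5,3,4) = 1/180180; Σ_t [1,1]: t=1:−1/8640 = -1/8640; (3j)²=14/1287 [(5 3 4; -2 -2 4)], sign=-1
I_A²/I_B² = (625/36036)/(14/1287) = 625/392

625/392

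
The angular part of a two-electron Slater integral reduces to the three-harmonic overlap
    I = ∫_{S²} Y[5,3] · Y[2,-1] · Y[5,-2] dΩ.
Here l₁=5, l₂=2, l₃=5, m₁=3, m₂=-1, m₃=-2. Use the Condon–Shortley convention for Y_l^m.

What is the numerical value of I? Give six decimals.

Checks pass: Σm=0; 12 even; l₃=5∈[3,7].
(2·5+1)(2·2+1)(2·5+1) = 605
Δ: 2! 8! 2! / 13! → 1/38610
sum: t=0:+1/2880 t=1:−1/576 t=2:+1/2880 = -1/960
3j²(5 2 5; 0 0 0) = Δ·Π!·Σ² = 10/429  (sign +1)
sum: t=0:+1/2880 t=1:−1/10080 = 1/4032
3j²(5 2 5; 3 -1 -2) = Δ·Π!·Σ² = 10/429  (sign -1)
combine: 4πI² = 605·10/429·10/429 = 500/1521
take √, sign -1: I = -0.16173926

-0.161739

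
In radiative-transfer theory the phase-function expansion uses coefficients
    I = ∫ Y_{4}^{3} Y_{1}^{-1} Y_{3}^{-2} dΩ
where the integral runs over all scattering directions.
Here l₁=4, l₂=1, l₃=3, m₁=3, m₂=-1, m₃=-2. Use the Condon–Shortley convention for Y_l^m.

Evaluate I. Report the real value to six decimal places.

Checks pass: Σm=0; 8 even; l₃=3∈[3,5].
(2·4+1)(2·1+1)(2·3+1) = 189
Δ: 2! 6! 0! / 9! → 1/252
sum: t=1:−1/36 = -1/36
3j²(4 1 3; 0 0 0) = Δ·Π!·Σ² = 4/63  (sign +1)
sum: t=0:+1/240 = 1/240
3j²(4 1 3; 3 -1 -2) = Δ·Π!·Σ² = 1/12  (sign -1)
combine: 4πI² = 189·4/63·1/12 = 1/1
take √, sign -1: I = -0.28209479

-0.282095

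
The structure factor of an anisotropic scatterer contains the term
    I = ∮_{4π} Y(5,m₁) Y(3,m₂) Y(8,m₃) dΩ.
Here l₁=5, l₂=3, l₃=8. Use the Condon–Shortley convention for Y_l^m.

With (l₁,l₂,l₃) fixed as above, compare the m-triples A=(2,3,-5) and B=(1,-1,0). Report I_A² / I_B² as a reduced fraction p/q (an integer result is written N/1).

429/490

Same 5,3,8: normalisation and zero-m 3j drop out of the ratio.
A: Δ: 0! 10! 6! / 17! → 1/136136; sum: t=0:+1/21772800 = 1/21772800; 3j²(5 3 8; 2 3 -5) = Δ·Π!·Σ² = 3/238  (sign -1)
B: Δ: 0! 10! 6! / 17! → 1/136136; sum: t=0:+1/829440 = 1/829440; 3j²(5 3 8; 1 -1 0) = Δ·Π!·Σ² = 35/2431  (sign +1)
I_A²/I_B² = (3/238)/(35/2431) = 429/490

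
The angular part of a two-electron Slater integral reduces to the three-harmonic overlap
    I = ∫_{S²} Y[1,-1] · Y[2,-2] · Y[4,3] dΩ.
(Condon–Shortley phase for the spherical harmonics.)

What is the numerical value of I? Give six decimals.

0.000000

triangle: need 1≤l₃≤3, have 4; I=0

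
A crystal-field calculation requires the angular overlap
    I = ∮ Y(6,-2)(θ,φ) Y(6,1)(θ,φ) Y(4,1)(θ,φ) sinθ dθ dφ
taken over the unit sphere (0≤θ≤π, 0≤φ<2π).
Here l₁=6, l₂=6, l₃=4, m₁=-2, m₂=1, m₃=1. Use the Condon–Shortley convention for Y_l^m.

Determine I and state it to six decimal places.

0.113069

m-sum 0 ✓  L=16 even ✓  0≤4≤12 ✓
Π(2lᵢ+1) = 13×13×9 = 1521
triangle coeff Δ(6,6,4) = 1/15315300
Σ_t [2,6]: t=2:+1/829440 t=3:−1/25920 t=4:+1/9216 t=5:−1/25920 t=6:+1/829440 = 7/207360
(3j)²=28/2431 [(6 6 4; 0 0 0)], sign=+1
Σ_t [4,7]: t=4:+1/82944 t=5:−1/17280 t=6:+1/34560 t=7:−1/725760 = -53/2903040
(3j)²=2809/306306 [(6 6 4; -2 1 1)], sign=+1
⇒ 4πI² = 5618/34969
I = (+1)√(5618/34969/(4π)) = 0.11306920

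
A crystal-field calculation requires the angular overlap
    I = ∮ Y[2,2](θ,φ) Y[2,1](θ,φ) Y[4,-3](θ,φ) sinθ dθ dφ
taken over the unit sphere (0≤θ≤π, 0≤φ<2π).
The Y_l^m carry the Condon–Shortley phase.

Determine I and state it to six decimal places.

-0.238414

Rules hold: Σm=0, L=8 even, 0≤4≤4.
N = 5·5·9 = 225
Δ = 0!·4!·4!/9! = 1/630
Racah Σ t=0..0: t=0:+1/16 = 1/16
⇒ 3j(2 2 4; 0 0 0)² = 2/35, sgn +1
Racah Σ t=0..0: t=0:+1/144 = 1/144
⇒ 3j(2 2 4; 2 1 -3)² = 1/18, sgn -1
4πI² = N·(3j₀)²·(3jₘ)² = 5/7
I = -1·√(0.714286/4π) = -0.23841361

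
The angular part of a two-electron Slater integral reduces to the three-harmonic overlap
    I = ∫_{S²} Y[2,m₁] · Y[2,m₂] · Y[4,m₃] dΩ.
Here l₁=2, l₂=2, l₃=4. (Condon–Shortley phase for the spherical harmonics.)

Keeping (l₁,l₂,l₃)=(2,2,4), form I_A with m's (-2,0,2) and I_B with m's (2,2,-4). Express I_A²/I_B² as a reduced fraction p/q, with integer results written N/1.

3/14

Same 2,2,4: normalisation and zero-m 3j drop out of the ratio.
A: Δ: 0! 4! 4! / 9! → 1/630; sum: t=0:+1/96 = 1/96; 3j²(2 2 4; -2 0 2) = Δ·Π!·Σ² = 1/42  (sign +1)
B: Δ: 0! 4! 4! / 9! → 1/630; sum: t=0:+1/576 = 1/576; 3j²(2 2 4; 2 2 -4) = Δ·Π!·Σ² = 1/9  (sign +1)
I_A²/I_B² = (1/42)/(1/9) = 3/14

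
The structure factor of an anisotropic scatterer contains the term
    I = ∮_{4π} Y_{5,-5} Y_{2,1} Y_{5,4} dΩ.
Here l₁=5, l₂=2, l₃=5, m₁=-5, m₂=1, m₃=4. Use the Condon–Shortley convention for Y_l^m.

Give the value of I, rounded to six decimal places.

Checks pass: Σm=0; 12 even; l₃=5∈[3,7].
(2·5+1)(2·2+1)(2·5+1) = 605
Δ: 2! 8! 2! / 13! → 1/38610
sum: t=0:+1/2880 t=1:−1/576 t=2:+1/2880 = -1/960
3j²(5 2 5; 0 0 0) = Δ·Π!·Σ² = 10/429  (sign +1)
sum: t=2:+1/80640 = 1/80640
3j²(5 2 5; -5 1 4) = Δ·Π!·Σ² = 9/286  (sign -1)
combine: 4πI² = 605·10/429·9/286 = 75/169
take √, sign -1: I = -0.18792404

-0.187924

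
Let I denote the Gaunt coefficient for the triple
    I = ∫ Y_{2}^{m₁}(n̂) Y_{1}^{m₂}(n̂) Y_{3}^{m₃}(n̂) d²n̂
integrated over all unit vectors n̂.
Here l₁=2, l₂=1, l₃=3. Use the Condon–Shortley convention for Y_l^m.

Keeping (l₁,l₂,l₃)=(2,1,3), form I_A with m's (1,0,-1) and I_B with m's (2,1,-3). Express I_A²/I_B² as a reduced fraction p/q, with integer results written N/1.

Same 2,1,3: normalisation and zero-m 3j drop out of the ratio.
A: Δ: 0! 4! 2! / 7! → 1/105; sum: t=0:+1/6 = 1/6; 3j²(2 1 3; 1 0 -1) = Δ·Π!·Σ² = 8/105  (sign +1)
B: Δ: 0! 4! 2! / 7! → 1/105; sum: t=0:+1/48 = 1/48; 3j²(2 1 3; 2 1 -3) = Δ·Π!·Σ² = 1/7  (sign +1)
I_A²/I_B² = (8/105)/(1/7) = 8/15

8/15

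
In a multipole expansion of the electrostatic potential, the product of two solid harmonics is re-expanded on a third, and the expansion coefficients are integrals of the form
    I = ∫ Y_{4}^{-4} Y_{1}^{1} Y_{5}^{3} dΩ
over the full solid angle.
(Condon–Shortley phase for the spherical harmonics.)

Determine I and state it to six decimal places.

-0.049106

Rules hold: Σm=0, L=10 even, 3≤5≤5.
N = 9·3·11 = 297
Δ = 0!·8!·2!/11! = 1/495
Racah Σ t=0..0: t=0:+1/576 = 1/576
⇒ 3j(4 1 5; 0 0 0)² = 5/99, sgn -1
Racah Σ t=0..0: t=0:+1/80640 = 1/80640
⇒ 3j(4 1 5; -4 1 3)² = 1/495, sgn +1
4πI² = N·(3j₀)²·(3jₘ)² = 1/33
I = -1·√(0.030303/4π) = -0.04910640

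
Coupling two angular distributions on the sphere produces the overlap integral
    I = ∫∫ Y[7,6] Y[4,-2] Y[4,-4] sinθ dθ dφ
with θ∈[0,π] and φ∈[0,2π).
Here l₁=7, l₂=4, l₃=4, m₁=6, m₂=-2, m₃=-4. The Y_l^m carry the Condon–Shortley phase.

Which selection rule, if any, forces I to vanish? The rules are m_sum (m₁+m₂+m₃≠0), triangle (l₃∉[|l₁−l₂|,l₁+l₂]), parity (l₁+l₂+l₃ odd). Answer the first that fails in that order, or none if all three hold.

m₁+m₂+m₃ = 6 − 2 − 4 = 0  ✓
triangle: |7−4|=3 ≤ l₃=4 ≤ 7+4=11  ✓
parity: l₁+l₂+l₃ = 15 is odd  ✗

parity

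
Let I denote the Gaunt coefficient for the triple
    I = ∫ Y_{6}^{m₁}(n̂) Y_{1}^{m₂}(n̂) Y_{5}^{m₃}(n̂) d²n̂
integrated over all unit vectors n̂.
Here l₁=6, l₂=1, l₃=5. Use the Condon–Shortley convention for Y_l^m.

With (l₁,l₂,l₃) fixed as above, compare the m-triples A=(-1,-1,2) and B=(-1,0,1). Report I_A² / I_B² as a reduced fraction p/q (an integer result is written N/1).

2/7

l's match ⇒ only the (l;m) 3-j factors differ between A and B.
A: triangle coeff Δ(6,1,5) = 1/858; Σ_t [0,0]: t=0:+1/60480 = 1/60480; (3j)²=5/429 [(6 1 5; -1 -1 2)], sign=-1
B: triangle coeff Δ(6,1,5) = 1/858; Σ_t [1,1]: t=1:−1/17280 = -1/17280; (3j)²=35/858 [(6 1 5; -1 0 1)], sign=-1
I_A²/I_B² = (5/429)/(35/858) = 2/7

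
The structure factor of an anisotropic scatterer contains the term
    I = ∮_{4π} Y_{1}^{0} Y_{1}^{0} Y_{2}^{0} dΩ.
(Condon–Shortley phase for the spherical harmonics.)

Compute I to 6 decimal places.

0.252313

m-sum 0 ✓  L=4 even ✓  0≤2≤2 ✓
Π(2lᵢ+1) = 3×3×5 = 45
triangle coeff Δ(1,1,2) = 1/30
Σ_t [0,0]: t=0:+1/1 = 1/1
(3j)²=2/15 [(1 1 2; 0 0 0)], sign=+1
(m-triple is (0,0,0) — same symbol as above.)
⇒ 4πI² = 4/5
I = (+1)√(4/5/(4π)) = 0.25231325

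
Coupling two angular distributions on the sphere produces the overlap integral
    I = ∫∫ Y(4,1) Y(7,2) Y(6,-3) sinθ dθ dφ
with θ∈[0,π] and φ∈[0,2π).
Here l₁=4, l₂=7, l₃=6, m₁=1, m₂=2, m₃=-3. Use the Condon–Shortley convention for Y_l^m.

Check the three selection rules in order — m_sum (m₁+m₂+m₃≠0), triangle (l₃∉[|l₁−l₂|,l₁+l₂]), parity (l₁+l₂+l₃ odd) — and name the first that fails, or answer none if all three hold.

parity

azimuthal sum: 1 + 2 − 3 = 0  ✓
3 ≤ 6 ≤ 11 (triangle on l)  ✓
L = 4 + 7 + 6 = 17 (odd)  ✗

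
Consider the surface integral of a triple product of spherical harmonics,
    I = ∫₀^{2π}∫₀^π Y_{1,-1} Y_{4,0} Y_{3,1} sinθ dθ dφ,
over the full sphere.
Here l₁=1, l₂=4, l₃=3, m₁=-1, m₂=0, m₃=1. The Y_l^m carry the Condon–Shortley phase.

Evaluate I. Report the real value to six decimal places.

0.150786

Rules hold: Σm=0, L=8 even, 3≤3≤5.
N = 3·9·7 = 189
Δ = 2!·0!·6!/9! = 1/252
Racah Σ t=1..1: t=1:−1/36 = -1/36
⇒ 3j(1 4 3; 0 0 0)² = 4/63, sgn +1
Racah Σ t=2..2: t=2:+1/96 = 1/96
⇒ 3j(1 4 3; -1 0 1)² = 1/42, sgn +1
4πI² = N·(3j₀)²·(3jₘ)² = 2/7
I = +1·√(0.285714/4π) = 0.15078601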